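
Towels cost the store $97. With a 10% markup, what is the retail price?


Calculate the markup amount:
10% of $97 = $9.70
Add to cost:
$97 + $9.70 = $106.70

$106.70


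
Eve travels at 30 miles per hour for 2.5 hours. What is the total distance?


Use the formula: distance = speed x time
Speed = 30 mph, Time = 2.5 hours
30 x 2.5 = 75 miles

75 miles


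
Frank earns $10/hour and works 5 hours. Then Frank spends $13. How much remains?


Calculate earnings:
5 x $10 = $50
Subtract spending:
$50 - $13 = $37

$37


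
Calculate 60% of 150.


Convert percentage to decimal:
60% = 0.6
Multiply:
150 x 0.6 = 90

90


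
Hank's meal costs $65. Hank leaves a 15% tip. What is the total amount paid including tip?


Calculate the tip:
15% of $65 = $9.75
Add tip to meal cost:
$65 + $9.75 = $74.75

$74.75


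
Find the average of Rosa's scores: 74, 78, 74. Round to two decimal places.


Add the scores:
74 + 78 + 74 = 226
Divide by the number of tests:
226 / 3 = 75.3333... ≈ 75.33

75.33


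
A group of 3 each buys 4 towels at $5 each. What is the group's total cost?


Cost per person:
4 x $5 = $20
Group total:
3 x $20 = $60

$60


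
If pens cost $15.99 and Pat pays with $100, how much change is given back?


Start with the amount paid:
$100
Subtract the price:
$100 - $15.99 = $84.01

$84.01


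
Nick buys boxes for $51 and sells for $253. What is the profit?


Selling price = $253
Cost price = $51
Profit = selling price - cost price:
Profit = $253 - $51 = $202

$202


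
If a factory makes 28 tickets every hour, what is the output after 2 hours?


Production rate: 28 tickets per hour
Time: 2 hours
Total: 28 x 2 = 56 tickets

56 tickets


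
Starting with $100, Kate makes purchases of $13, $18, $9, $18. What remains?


Add up expenses:
$13 + $18 + $9 + $18 = $58
Subtract from budget:
$100 - $58 = $42

$42


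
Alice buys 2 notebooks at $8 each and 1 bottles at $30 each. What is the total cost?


Cost of notebooks:
2 x $8 = $16
Cost of bottles:
1 x $30 = $30
Add both:
$16 + $30 = $46

$46


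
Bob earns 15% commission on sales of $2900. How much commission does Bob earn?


Convert rate to decimal:
15% = 0.15
Multiply by sales:
$2900 x 0.15 = $435

$435


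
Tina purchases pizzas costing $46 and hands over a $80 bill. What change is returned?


Start with the amount paid:
$80
Subtract the price:
$80 - $46 = $34

$34


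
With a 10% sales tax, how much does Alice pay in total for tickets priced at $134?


Calculate the tax:
10% of $134 = $13.40
Add tax to price:
$134 + $13.40 = $147.40

$147.40


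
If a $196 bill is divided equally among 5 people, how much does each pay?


Total bill: $196
Number of people: 5
Each pays: $196 / 5 = $39.20

$39.20


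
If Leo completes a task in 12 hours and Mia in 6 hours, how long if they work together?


Leo's rate: 1/12 of the job per hour
Mia's rate: 1/6 of the job per hour
Combined rate: 1/12 + 1/6 = 1/4 per hour
Time = 1 / (1/4) = 4 hours

4 hours


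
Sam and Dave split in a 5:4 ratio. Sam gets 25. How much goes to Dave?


Find the multiplier:
25 / 5 = 5
Apply to Dave's share:
4 x 5 = 20

20


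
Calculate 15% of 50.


Convert percentage to decimal:
15% = 0.15
Multiply:
50 x 0.15 = 7.5

7.5


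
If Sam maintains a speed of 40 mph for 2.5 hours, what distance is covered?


Use the formula: distance = speed x time
Speed = 40 mph, Time = 2.5 hours
40 x 2.5 = 100 miles

100 miles


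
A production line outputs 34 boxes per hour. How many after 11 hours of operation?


Production rate: 34 boxes per hour
Time: 11 hours
Total: 34 x 11 = 374 boxes

374 boxes


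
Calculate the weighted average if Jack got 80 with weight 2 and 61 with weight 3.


Weighted sum:
2 x 80 + 3 x 61 = 343
Total weight:
2 + 3 = 5
Weighted average:
343 / 5 = 68.6

68.6


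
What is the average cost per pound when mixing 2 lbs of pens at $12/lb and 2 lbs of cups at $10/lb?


Cost of pens:
2 x $12 = $24
Cost of cups:
2 x $10 = $20
Total cost: $24 + $20 = $44
Total weight: 4 lbs
Average: $44 / 4 = $11/lb

$11/lb


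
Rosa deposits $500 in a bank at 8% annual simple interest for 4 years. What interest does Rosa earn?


Use the formula I = P x R x T / 100
P x R x T = 500 x 8 x 4 = 16000
I = 16000 / 100 = $160

$160


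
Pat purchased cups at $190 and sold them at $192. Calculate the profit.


Selling price = $192
Cost price = $190
Profit = selling price - cost price:
Profit = $192 - $190 = $2

$2


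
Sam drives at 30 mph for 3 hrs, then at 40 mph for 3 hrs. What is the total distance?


Leg 1 distance:
30 x 3 = 90 miles
Leg 2 distance:
40 x 3 = 120 miles
Total distance:
90 + 120 = 210 miles

210 miles


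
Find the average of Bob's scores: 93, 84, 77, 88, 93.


Add the scores:
93 + 84 + 77 + 88 + 93 = 435
Divide by the number of tests:
435 / 5 = 87

87


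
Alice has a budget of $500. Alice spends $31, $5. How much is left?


Add up expenses:
$31 + $5 = $36
Subtract from budget:
$500 - $36 = $464

$464


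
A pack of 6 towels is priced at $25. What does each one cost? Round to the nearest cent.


Total cost: $25
Number of items: 6
Unit price: $25 / 6 = $4.1666... ≈ $4.17

$4.17


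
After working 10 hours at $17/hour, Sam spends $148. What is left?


Calculate earnings:
10 x $17 = $170
Subtract spending:
$170 - $148 = $22

$22


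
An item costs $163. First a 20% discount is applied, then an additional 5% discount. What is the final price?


First discount:
20% of $163 = $32.60
Price after first discount:
$163 - $32.60 = $130.40
Second discount:
5% of $130.40 = $6.52
Final price:
$130.40 - $6.52 = $123.88

$123.88


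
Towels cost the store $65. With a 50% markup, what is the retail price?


Calculate the markup amount:
50% of $65 = $32.50
Add to cost:
$65 + $32.50 = $97.50

$97.50


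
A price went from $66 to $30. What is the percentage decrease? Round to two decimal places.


Find the absolute change:
|30 - 66| = 36
Divide by original and multiply by 100:
36 / 66 x 100 = 54.5454...% ≈ 54.55%

54.55%


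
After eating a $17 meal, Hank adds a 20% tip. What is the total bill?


Calculate the tip:
20% of $17 = $3.40
Add tip to meal cost:
$17 + $3.40 = $20.40

$20.40


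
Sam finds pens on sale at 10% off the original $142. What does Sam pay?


Calculate the discount amount:
10% of $142 = $14.20
Subtract from original:
$142 - $14.20 = $127.80

$127.80


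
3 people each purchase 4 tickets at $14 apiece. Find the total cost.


Cost per person:
4 x $14 = $56
Group total:
3 x $56 = $168

$168


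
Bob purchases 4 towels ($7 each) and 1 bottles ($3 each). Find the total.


Cost of towels:
4 x $7 = $28
Cost of bottles:
1 x $3 = $3
Add both:
$28 + $3 = $31

$31


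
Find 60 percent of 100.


Convert percentage to decimal:
60% = 0.6
Multiply:
100 x 0.6 = 60

60


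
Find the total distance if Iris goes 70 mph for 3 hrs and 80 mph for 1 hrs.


Leg 1 distance:
70 x 3 = 210 miles
Leg 2 distance:
80 x 1 = 80 miles
Total distance:
210 + 80 = 290 miles

290 miles


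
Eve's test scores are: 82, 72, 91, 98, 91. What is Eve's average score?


Add the scores:
82 + 72 + 91 + 98 + 91 = 434
Divide by the number of tests:
434 / 5 = 86.8

86.8


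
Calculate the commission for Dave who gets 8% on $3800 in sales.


Convert rate to decimal:
8% = 0.08
Multiply by sales:
$3800 x 0.08 = $304

$304


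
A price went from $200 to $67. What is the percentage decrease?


Find the absolute change:
|67 - 200| = 133
Divide by original and multiply by 100:
133 / 200 x 100 = 66.5%

66.5%


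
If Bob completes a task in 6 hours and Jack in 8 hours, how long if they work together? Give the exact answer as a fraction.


Bob's rate: 1/6 of the job per hour
Jack's rate: 1/8 of the job per hour
Combined rate: 1/6 + 1/8 = 7/24 per hour
Time = 1 / (7/24) = 24/7 hours (≈ 3.43 hours)

24/7 hours


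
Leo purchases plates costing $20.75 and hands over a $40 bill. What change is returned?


Start with the amount paid:
$40
Subtract the price:
$40 - $20.75 = $19.25

$19.25


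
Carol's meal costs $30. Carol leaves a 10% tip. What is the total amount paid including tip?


Calculate the tip:
10% of $30 = $3
Add tip to meal cost:
$30 + $3 = $33

$33


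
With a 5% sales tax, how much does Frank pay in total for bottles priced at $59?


Calculate the tax:
5% of $59 = $2.95
Add tax to price:
$59 + $2.95 = $61.95

$61.95


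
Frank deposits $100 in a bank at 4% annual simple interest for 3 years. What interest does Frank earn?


Use the formula I = P x R x T / 100
P x R x T = 100 x 4 x 3 = 1200
I = 1200 / 100 = $12

$12


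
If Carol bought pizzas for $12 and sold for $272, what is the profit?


Selling price = $272
Cost price = $12
Profit = selling price - cost price:
Profit = $272 - $12 = $260

$260


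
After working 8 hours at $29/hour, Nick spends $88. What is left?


Calculate earnings:
8 x $29 = $232
Subtract spending:
$232 - $88 = $144

$144


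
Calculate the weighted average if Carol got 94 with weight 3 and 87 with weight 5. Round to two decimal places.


Weighted sum:
3 x 94 + 5 x 87 = 717
Total weight:
3 + 5 = 8
Weighted average:
717 / 8 = 89.625 ≈ 89.63

89.63


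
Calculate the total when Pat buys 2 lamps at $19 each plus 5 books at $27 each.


Cost of lamps:
2 x $19 = $38
Cost of books:
5 x $27 = $135
Add both:
$38 + $135 = $173

$173


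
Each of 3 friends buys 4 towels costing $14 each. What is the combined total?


Cost per person:
4 x $14 = $56
Group total:
3 x $56 = $168

$168


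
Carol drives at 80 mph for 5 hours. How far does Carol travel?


Use the formula: distance = speed x time
Speed = 80 mph, Time = 5 hours
80 x 5 = 400 miles

400 miles


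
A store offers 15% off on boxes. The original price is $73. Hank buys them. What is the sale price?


Calculate the discount amount:
15% of $73 = $10.95
Subtract from original:
$73 - $10.95 = $62.05

$62.05


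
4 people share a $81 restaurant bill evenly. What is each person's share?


Total bill: $81
Number of people: 4
Each pays: $81 / 4 = $20.25

$20.25


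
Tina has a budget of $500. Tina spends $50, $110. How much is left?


Add up expenses:
$50 + $110 = $160
Subtract from budget:
$500 - $160 = $340

$340


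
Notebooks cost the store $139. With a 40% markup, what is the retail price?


Calculate the markup amount:
40% of $139 = $55.60
Add to cost:
$139 + $55.60 = $194.60

$194.60


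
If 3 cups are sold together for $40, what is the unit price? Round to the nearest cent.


Total cost: $40
Number of items: 3
Unit price: $40 / 3 = $13.3333... ≈ $13.33

$13.33


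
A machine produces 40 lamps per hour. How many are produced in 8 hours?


Production rate: 40 lamps per hour
Time: 8 hours
Total: 40 x 8 = 320 lamps

320 lamps


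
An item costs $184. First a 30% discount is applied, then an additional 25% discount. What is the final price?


First discount:
30% of $184 = $55.20
Price after first discount:
$184 - $55.20 = $128.80
Second discount:
25% of $128.80 = $32.20
Final price:
$128.80 - $32.20 = $96.60

$96.60


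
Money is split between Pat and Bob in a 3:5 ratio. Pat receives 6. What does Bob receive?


Find the multiplier:
6 / 3 = 2
Apply to Bob's share:
5 x 2 = 10

10


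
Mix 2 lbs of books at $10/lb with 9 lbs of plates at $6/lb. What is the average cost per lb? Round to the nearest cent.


Cost of books:
2 x $10 = $20
Cost of plates:
9 x $6 = $54
Total cost: $20 + $54 = $74
Total weight: 11 lbs
Average: $74 / 11 = $6.7272... ≈ $6.73/lb

$6.73/lb


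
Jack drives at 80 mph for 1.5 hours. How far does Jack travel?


Use the formula: distance = speed x time
Speed = 80 mph, Time = 1.5 hours
80 x 1.5 = 120 miles

120 miles


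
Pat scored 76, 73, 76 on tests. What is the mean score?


Add the scores:
76 + 73 + 76 = 225
Divide by the number of tests:
225 / 3 = 75

75


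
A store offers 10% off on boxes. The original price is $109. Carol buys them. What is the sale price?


Calculate the discount amount:
10% of $109 = $10.90
Subtract from original:
$109 - $10.90 = $98.10

$98.10


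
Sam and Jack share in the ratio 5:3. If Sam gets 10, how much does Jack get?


Find the multiplier:
10 / 5 = 2
Apply to Jack's share:
3 x 2 = 6

6


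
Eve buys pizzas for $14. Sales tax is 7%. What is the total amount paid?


Calculate the tax:
7% of $14 = $0.98
Add tax to price:
$14 + $0.98 = $14.98

$14.98


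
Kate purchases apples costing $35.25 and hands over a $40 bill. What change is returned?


Start with the amount paid:
$40
Subtract the price:
$40 - $35.25 = $4.75

$4.75


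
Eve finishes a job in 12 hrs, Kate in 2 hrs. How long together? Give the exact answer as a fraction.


Eve's rate: 1/12 of the job per hour
Kate's rate: 1/2 of the job per hour
Combined rate: 1/12 + 1/2 = 7/12 per hour
Time = 1 / (7/12) = 12/7 hours (≈ 1.71 hours)

12/7 hours


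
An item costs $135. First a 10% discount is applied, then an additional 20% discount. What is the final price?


First discount:
10% of $135 = $13.50
Price after first discount:
$135 - $13.50 = $121.50
Second discount:
20% of $121.50 = $24.30
Final price:
$121.50 - $24.30 = $97.20

$97.20


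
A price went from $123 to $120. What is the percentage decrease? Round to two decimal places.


Find the absolute change:
|120 - 123| = 3
Divide by original and multiply by 100:
3 / 123 x 100 = 2.4390...% ≈ 2.44%

2.44%


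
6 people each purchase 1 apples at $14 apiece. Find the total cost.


Cost per person:
1 x $14 = $14
Group total:
6 x $14 = $84

$84


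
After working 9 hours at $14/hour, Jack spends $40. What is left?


Calculate earnings:
9 x $14 = $126
Subtract spending:
$126 - $40 = $86

$86


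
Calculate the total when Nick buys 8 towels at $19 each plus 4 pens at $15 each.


Cost of towels:
8 x $19 = $152
Cost of pens:
4 x $15 = $60
Add both:
$152 + $60 = $212

$212


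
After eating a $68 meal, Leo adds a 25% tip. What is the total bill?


Calculate the tip:
25% of $68 = $17
Add tip to meal cost:
$68 + $17 = $85

$85


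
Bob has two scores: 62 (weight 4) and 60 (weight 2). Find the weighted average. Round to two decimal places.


Weighted sum:
4 x 62 + 2 x 60 = 368
Total weight:
4 + 2 = 6
Weighted average:
368 / 6 = 61.3333... ≈ 61.33

61.33


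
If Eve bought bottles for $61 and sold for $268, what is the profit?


Selling price = $268
Cost price = $61
Profit = selling price - cost price:
Profit = $268 - $61 = $207

$207


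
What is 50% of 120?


Convert percentage to decimal:
50% = 0.5
Multiply:
120 x 0.5 = 60

60


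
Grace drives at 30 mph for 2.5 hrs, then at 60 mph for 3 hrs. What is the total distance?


Leg 1 distance:
30 x 2.5 = 75 miles
Leg 2 distance:
60 x 3 = 180 miles
Total distance:
75 + 180 = 255 miles

255 miles


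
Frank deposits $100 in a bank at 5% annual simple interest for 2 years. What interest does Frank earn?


Use the formula I = P x R x T / 100
P x R x T = 100 x 5 x 2 = 1000
I = 1000 / 100 = $10

$10


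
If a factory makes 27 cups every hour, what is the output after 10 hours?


Production rate: 27 cups per hour
Time: 10 hours
Total: 27 x 10 = 270 cups

270 cups


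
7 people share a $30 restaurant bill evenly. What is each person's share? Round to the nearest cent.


Total bill: $30
Number of people: 7
Each pays: $30 / 7 = $4.2857... ≈ $4.29

$4.29


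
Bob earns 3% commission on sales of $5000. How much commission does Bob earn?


Convert rate to decimal:
3% = 0.03
Multiply by sales:
$5000 x 0.03 = $150

$150


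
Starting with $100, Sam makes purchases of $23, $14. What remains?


Add up expenses:
$23 + $14 = $37
Subtract from budget:
$100 - $37 = $63

$63


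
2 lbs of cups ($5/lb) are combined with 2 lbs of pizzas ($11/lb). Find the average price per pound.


Cost of cups:
2 x $5 = $10
Cost of pizzas:
2 x $11 = $22
Total cost: $10 + $22 = $32
Total weight: 4 lbs
Average: $32 / 4 = $8/lb

$8/lb


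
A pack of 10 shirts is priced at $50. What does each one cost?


Total cost: $50
Number of items: 10
Unit price: $50 / 10 = $5

$5


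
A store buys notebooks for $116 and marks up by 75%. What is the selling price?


Calculate the markup amount:
75% of $116 = $87
Add to cost:
$116 + $87 = $203

$203


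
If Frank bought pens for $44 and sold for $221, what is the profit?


Selling price = $221
Cost price = $44
Profit = selling price - cost price:
Profit = $221 - $44 = $177

$177


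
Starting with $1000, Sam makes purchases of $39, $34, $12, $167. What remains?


Add up expenses:
$39 + $34 + $12 + $167 = $252
Subtract from budget:
$1000 - $252 = $748

$748


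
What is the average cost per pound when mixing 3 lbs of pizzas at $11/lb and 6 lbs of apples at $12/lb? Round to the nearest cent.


Cost of pizzas:
3 x $11 = $33
Cost of apples:
6 x $12 = $72
Total cost: $33 + $72 = $105
Total weight: 9 lbs
Average: $105 / 9 = $11.6666... ≈ $11.67/lb

$11.67/lb


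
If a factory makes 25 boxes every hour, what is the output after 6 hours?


Production rate: 25 boxes per hour
Time: 6 hours
Total: 25 x 6 = 150 boxes

150 boxes


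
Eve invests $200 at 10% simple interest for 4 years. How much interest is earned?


Use the formula I = P x R x T / 100
P x R x T = 200 x 10 x 4 = 8000
I = 8000 / 100 = $80

$80


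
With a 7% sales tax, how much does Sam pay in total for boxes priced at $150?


Calculate the tax:
7% of $150 = $10.50
Add tax to price:
$150 + $10.50 = $160.50

$160.50


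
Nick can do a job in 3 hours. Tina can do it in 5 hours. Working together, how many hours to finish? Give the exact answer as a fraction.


Nick's rate: 1/3 of the job per hour
Tina's rate: 1/5 of the job per hour
Combined rate: 1/3 + 1/5 = 8/15 per hour
Time = 1 / (8/15) = 15/8 hours (≈ 1.88 hours)

15/8 hours


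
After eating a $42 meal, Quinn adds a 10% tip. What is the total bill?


Calculate the tip:
10% of $42 = $4.20
Add tip to meal cost:
$42 + $4.20 = $46.20

$46.20


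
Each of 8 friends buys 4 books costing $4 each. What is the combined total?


Cost per person:
4 x $4 = $16
Group total:
8 x $16 = $128

$128


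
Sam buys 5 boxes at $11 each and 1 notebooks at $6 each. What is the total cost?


Cost of boxes:
5 x $11 = $55
Cost of notebooks:
1 x $6 = $6
Add both:
$55 + $6 = $61

$61


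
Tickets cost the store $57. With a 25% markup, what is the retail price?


Calculate the markup amount:
25% of $57 = $14.25
Add to cost:
$57 + $14.25 = $71.25

$71.25


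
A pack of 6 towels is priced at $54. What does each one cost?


Total cost: $54
Number of items: 6
Unit price: $54 / 6 = $9

$9


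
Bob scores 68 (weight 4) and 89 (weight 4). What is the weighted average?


Weighted sum:
4 x 68 + 4 x 89 = 628
Total weight:
4 + 4 = 8
Weighted average:
628 / 8 = 78.5

78.5


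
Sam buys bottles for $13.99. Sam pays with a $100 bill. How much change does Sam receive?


Start with the amount paid:
$100
Subtract the price:
$100 - $13.99 = $86.01

$86.01


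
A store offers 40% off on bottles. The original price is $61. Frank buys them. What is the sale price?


Calculate the discount amount:
40% of $61 = $24.40
Subtract from original:
$61 - $24.40 = $36.60

$36.60


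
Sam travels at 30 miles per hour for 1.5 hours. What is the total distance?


Use the formula: distance = speed x time
Speed = 30 mph, Time = 1.5 hours
30 x 1.5 = 45 miles

45 miles


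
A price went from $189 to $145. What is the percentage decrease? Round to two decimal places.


Find the absolute change:
|145 - 189| = 44
Divide by original and multiply by 100:
44 / 189 x 100 = 23.2804...% ≈ 23.28%

23.28%


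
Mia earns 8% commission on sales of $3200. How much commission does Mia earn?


Convert rate to decimal:
8% = 0.08
Multiply by sales:
$3200 x 0.08 = $256

$256


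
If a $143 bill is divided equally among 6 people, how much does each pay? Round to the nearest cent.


Total bill: $143
Number of people: 6
Each pays: $143 / 6 = $23.8333... ≈ $23.83

$23.83


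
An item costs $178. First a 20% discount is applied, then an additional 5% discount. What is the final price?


First discount:
20% of $178 = $35.60
Price after first discount:
$178 - $35.60 = $142.40
Second discount:
5% of $142.40 = $7.12
Final price:
$142.40 - $7.12 = $135.28

$135.28


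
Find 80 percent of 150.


Convert percentage to decimal:
80% = 0.8
Multiply:
150 x 0.8 = 120

120


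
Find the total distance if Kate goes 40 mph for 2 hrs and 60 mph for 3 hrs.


Leg 1 distance:
40 x 2 = 80 miles
Leg 2 distance:
60 x 3 = 180 miles
Total distance:
80 + 180 = 260 miles

260 miles


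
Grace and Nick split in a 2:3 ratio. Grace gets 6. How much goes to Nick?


Find the multiplier:
6 / 2 = 3
Apply to Nick's share:
3 x 3 = 9

9


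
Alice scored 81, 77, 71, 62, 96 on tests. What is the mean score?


Add the scores:
81 + 77 + 71 + 62 + 96 = 387
Divide by the number of tests:
387 / 5 = 77.4

77.4


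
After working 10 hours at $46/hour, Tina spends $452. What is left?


Calculate earnings:
10 x $46 = $460
Subtract spending:
$460 - $452 = $8

$8


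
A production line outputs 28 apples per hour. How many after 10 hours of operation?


Production rate: 28 apples per hour
Time: 10 hours
Total: 28 x 10 = 280 apples

280 apples


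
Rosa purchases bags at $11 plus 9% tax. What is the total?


Calculate the tax:
9% of $11 = $0.99
Add tax to price:
$11 + $0.99 = $11.99

$11.99


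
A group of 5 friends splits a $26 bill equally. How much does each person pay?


Total bill: $26
Number of people: 5
Each pays: $26 / 5 = $5.20

$5.20


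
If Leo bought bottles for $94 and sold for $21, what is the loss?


Selling price = $21
Cost price = $94
Loss = cost price - selling price:
Loss = $94 - $21 = $73

$73


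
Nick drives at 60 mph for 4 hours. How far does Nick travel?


Use the formula: distance = speed x time
Speed = 60 mph, Time = 4 hours
60 x 4 = 240 miles

240 miles


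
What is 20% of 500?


Convert percentage to decimal:
20% = 0.2
Multiply:
500 x 0.2 = 100

100


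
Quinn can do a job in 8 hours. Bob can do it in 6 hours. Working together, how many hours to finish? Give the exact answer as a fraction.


Quinn's rate: 1/8 of the job per hour
Bob's rate: 1/6 of the job per hour
Combined rate: 1/8 + 1/6 = 7/24 per hour
Time = 1 / (7/24) = 24/7 hours (≈ 3.43 hours)

24/7 hours


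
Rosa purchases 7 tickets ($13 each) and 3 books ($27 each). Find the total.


Cost of tickets:
7 x $13 = $91
Cost of books:
3 x $27 = $81
Add both:
$91 + $81 = $172

$172


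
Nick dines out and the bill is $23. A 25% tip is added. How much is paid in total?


Calculate the tip:
25% of $23 = $5.75
Add tip to meal cost:
$23 + $5.75 = $28.75

$28.75


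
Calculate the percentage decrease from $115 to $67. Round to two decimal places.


Find the absolute change:
|67 - 115| = 48
Divide by original and multiply by 100:
48 / 115 x 100 = 41.7391...% ≈ 41.74%

41.74%


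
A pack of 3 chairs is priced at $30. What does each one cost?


Total cost: $30
Number of items: 3
Unit price: $30 / 3 = $10

$10


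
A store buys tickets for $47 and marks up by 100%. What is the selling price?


Calculate the markup amount:
100% of $47 = $47
Add to cost:
$47 + $47 = $94

$94


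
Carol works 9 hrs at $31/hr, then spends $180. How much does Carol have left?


Calculate earnings:
9 x $31 = $279
Subtract spending:
$279 - $180 = $99

$99


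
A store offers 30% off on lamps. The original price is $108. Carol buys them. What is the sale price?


Calculate the discount amount:
30% of $108 = $32.40
Subtract from original:
$108 - $32.40 = $75.60

$75.60


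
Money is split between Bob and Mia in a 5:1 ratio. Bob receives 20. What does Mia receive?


Find the multiplier:
20 / 5 = 4
Apply to Mia's share:
1 x 4 = 4

4


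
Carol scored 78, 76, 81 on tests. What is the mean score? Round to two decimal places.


Add the scores:
78 + 76 + 81 = 235
Divide by the number of tests:
235 / 3 = 78.3333... ≈ 78.33

78.33


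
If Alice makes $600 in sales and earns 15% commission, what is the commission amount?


Convert rate to decimal:
15% = 0.15
Multiply by sales:
$600 x 0.15 = $90

$90


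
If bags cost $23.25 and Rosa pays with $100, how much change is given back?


Start with the amount paid:
$100
Subtract the price:
$100 - $23.25 = $76.75

$76.75


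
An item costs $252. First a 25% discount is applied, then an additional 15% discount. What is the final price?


First discount:
25% of $252 = $63
Price after first discount:
$252 - $63 = $189
Second discount:
15% of $189 = $28.35
Final price:
$189 - $28.35 = $160.65

$160.65


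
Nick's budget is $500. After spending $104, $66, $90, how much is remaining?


Add up expenses:
$104 + $66 + $90 = $260
Subtract from budget:
$500 - $260 = $240

$240


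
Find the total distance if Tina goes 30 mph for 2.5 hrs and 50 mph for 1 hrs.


Leg 1 distance:
30 x 2.5 = 75 miles
Leg 2 distance:
50 x 1 = 50 miles
Total distance:
75 + 50 = 125 miles

125 miles


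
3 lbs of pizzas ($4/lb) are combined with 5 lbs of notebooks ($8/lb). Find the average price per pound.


Cost of pizzas:
3 x $4 = $12
Cost of notebooks:
5 x $8 = $40
Total cost: $12 + $40 = $52
Total weight: 8 lbs
Average: $52 / 8 = $6.50/lb

$6.50/lb


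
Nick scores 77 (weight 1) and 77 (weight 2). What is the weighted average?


Weighted sum:
1 x 77 + 2 x 77 = 231
Total weight:
1 + 2 = 3
Weighted average:
231 / 3 = 77

77


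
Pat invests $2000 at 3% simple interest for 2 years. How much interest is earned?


Use the formula I = P x R x T / 100
P x R x T = 2000 x 3 x 2 = 12000
I = 12000 / 100 = $120

$120


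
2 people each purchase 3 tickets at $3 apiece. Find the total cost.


Cost per person:
3 x $3 = $9
Group total:
2 x $9 = $18

$18


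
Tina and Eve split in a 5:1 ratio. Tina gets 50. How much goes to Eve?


Find the multiplier:
50 / 5 = 10
Apply to Eve's share:
1 x 10 = 10

10


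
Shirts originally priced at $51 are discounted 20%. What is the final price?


Calculate the discount amount:
20% of $51 = $10.20
Subtract from original:
$51 - $10.20 = $40.80

$40.80


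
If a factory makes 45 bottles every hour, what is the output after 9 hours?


Production rate: 45 bottles per hour
Time: 9 hours
Total: 45 x 9 = 405 bottles

405 bottles


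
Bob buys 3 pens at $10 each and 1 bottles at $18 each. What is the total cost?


Cost of pens:
3 x $10 = $30
Cost of bottles:
1 x $18 = $18
Add both:
$30 + $18 = $48

$48


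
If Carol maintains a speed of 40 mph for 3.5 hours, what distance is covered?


Use the formula: distance = speed x time
Speed = 40 mph, Time = 3.5 hours
40 x 3.5 = 140 miles

140 miles


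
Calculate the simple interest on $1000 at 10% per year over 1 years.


Use the formula I = P x R x T / 100
P x R x T = 1000 x 10 x 1 = 10000
I = 10000 / 100 = $100

$100


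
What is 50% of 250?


Convert percentage to decimal:
50% = 0.5
Multiply:
250 x 0.5 = 125

125


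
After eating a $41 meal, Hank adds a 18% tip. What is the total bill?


Calculate the tip:
18% of $41 = $7.38
Add tip to meal cost:
$41 + $7.38 = $48.38

$48.38


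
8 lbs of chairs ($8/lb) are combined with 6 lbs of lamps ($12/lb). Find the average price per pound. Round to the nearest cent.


Cost of chairs:
8 x $8 = $64
Cost of lamps:
6 x $12 = $72
Total cost: $64 + $72 = $136
Total weight: 14 lbs
Average: $136 / 14 = $9.7142... ≈ $9.71/lb

$9.71/lb


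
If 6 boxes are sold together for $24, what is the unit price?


Total cost: $24
Number of items: 6
Unit price: $24 / 6 = $4

$4


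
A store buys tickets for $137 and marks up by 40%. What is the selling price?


Calculate the markup amount:
40% of $137 = $54.80
Add to cost:
$137 + $54.80 = $191.80

$191.80


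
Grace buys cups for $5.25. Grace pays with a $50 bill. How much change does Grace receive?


Start with the amount paid:
$50
Subtract the price:
$50 - $5.25 = $44.75

$44.75


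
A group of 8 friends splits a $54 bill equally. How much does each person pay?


Total bill: $54
Number of people: 8
Each pays: $54 / 8 = $6.75

$6.75


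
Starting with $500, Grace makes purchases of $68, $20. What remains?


Add up expenses:
$68 + $20 = $88
Subtract from budget:
$500 - $88 = $412

$412


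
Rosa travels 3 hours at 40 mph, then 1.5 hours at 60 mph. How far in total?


Leg 1 distance:
40 x 3 = 120 miles
Leg 2 distance:
60 x 1.5 = 90 miles
Total distance:
120 + 90 = 210 miles

210 miles


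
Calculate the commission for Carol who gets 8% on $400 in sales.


Convert rate to decimal:
8% = 0.08
Multiply by sales:
$400 x 0.08 = $32

$32


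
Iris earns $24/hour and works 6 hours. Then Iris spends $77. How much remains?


Calculate earnings:
6 x $24 = $144
Subtract spending:
$144 - $77 = $67

$67


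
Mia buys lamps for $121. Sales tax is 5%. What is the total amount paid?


Calculate the tax:
5% of $121 = $6.05
Add tax to price:
$121 + $6.05 = $127.05

$127.05


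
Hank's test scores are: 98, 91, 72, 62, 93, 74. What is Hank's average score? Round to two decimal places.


Add the scores:
98 + 91 + 72 + 62 + 93 + 74 = 490
Divide by the number of tests:
490 / 6 = 81.6666... ≈ 81.67

81.67


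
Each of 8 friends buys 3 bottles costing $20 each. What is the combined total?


Cost per person:
3 x $20 = $60
Group total:
8 x $60 = $480

$480


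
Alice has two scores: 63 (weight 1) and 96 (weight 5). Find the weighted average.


Weighted sum:
1 x 63 + 5 x 96 = 543
Total weight:
1 + 5 = 6
Weighted average:
543 / 6 = 90.5

90.5


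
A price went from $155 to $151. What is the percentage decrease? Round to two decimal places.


Find the absolute change:
|151 - 155| = 4
Divide by original and multiply by 100:
4 / 155 x 100 = 2.5806...% ≈ 2.58%

2.58%


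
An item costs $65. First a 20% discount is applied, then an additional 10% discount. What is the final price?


First discount:
20% of $65 = $13
Price after first discount:
$65 - $13 = $52
Second discount:
10% of $52 = $5.20
Final price:
$52 - $5.20 = $46.80

$46.80


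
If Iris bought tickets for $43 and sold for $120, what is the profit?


Selling price = $120
Cost price = $43
Profit = selling price - cost price:
Profit = $120 - $43 = $77

$77


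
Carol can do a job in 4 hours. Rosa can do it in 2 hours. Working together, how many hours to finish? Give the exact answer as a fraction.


Carol's rate: 1/4 of the job per hour
Rosa's rate: 1/2 of the job per hour
Combined rate: 1/4 + 1/2 = 3/4 per hour
Time = 1 / (3/4) = 4/3 hours (≈ 1.33 hours)

4/3 hours


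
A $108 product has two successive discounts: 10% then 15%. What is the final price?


First discount:
10% of $108 = $10.80
Price after first discount:
$108 - $10.80 = $97.20
Second discount:
15% of $97.20 = $14.58
Final price:
$97.20 - $14.58 = $82.62

$82.62


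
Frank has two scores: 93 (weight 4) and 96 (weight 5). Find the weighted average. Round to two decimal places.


Weighted sum:
4 x 93 + 5 x 96 = 852
Total weight:
4 + 5 = 9
Weighted average:
852 / 9 = 94.6666... ≈ 94.67

94.67


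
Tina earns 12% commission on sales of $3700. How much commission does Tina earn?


Convert rate to decimal:
12% = 0.12
Multiply by sales:
$3700 x 0.12 = $444

$444


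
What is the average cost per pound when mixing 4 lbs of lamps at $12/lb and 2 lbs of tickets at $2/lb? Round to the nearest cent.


Cost of lamps:
4 x $12 = $48
Cost of tickets:
2 x $2 = $4
Total cost: $48 + $4 = $52
Total weight: 6 lbs
Average: $52 / 6 = $8.6666... ≈ $8.67/lb

$8.67/lb


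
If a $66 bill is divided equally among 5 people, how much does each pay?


Total bill: $66
Number of people: 5
Each pays: $66 / 5 = $13.20

$13.20


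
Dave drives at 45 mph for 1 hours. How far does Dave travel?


Use the formula: distance = speed x time
Speed = 45 mph, Time = 1 hours
45 x 1 = 45 miles

45 miles


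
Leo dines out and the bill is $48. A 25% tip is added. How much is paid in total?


Calculate the tip:
25% of $48 = $12
Add tip to meal cost:
$48 + $12 = $60

$60


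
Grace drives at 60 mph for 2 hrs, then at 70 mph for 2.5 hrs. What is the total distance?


Leg 1 distance:
60 x 2 = 120 miles
Leg 2 distance:
70 x 2.5 = 175 miles
Total distance:
120 + 175 = 295 miles

295 miles


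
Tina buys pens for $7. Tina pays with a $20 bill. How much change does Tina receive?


Start with the amount paid:
$20
Subtract the price:
$20 - $7 = $13

$13


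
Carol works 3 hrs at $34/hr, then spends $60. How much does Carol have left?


Calculate earnings:
3 x $34 = $102
Subtract spending:
$102 - $60 = $42

$42


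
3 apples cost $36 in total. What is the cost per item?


Total cost: $36
Number of items: 3
Unit price: $36 / 3 = $12

$12


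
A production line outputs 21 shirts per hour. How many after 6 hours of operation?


Production rate: 21 shirts per hour
Time: 6 hours
Total: 21 x 6 = 126 shirts

126 shirts


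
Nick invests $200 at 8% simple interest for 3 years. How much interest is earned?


Use the formula I = P x R x T / 100
P x R x T = 200 x 8 x 3 = 4800
I = 4800 / 100 = $48

$48


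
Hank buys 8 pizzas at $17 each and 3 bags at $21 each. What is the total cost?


Cost of pizzas:
8 x $17 = $136
Cost of bags:
3 x $21 = $63
Add both:
$136 + $63 = $199

$199


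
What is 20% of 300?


Convert percentage to decimal:
20% = 0.2
Multiply:
300 x 0.2 = 60

60


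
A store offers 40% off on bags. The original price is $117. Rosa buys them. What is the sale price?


Calculate the discount amount:
40% of $117 = $46.80
Subtract from original:
$117 - $46.80 = $70.20

$70.20


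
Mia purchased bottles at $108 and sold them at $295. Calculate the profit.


Selling price = $295
Cost price = $108
Profit = selling price - cost price:
Profit = $295 - $108 = $187

$187


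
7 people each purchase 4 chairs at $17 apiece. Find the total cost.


Cost per person:
4 x $17 = $68
Group total:
7 x $68 = $476

$476


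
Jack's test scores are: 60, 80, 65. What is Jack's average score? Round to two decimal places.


Add the scores:
60 + 80 + 65 = 205
Divide by the number of tests:
205 / 3 = 68.3333... ≈ 68.33

68.33


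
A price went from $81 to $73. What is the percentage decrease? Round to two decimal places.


Find the absolute change:
|73 - 81| = 8
Divide by original and multiply by 100:
8 / 81 x 100 = 9.8765...% ≈ 9.88%

9.88%


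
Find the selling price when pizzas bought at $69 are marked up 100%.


Calculate the markup amount:
100% of $69 = $69
Add to cost:
$69 + $69 = $138

$138


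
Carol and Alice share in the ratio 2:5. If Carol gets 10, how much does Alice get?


Find the multiplier:
10 / 2 = 5
Apply to Alice's share:
5 x 5 = 25

25


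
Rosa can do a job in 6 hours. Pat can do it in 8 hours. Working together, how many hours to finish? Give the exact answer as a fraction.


Rosa's rate: 1/6 of the job per hour
Pat's rate: 1/8 of the job per hour
Combined rate: 1/6 + 1/8 = 7/24 per hour
Time = 1 / (7/24) = 24/7 hours (≈ 3.43 hours)

24/7 hours


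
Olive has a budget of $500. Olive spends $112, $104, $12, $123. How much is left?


Add up expenses:
$112 + $104 + $12 + $123 = $351
Subtract from budget:
$500 - $351 = $149

$149


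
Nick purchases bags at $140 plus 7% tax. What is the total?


Calculate the tax:
7% of $140 = $9.80
Add tax to price:
$140 + $9.80 = $149.80

$149.80


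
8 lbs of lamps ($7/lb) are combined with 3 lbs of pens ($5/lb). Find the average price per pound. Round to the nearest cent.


Cost of lamps:
8 x $7 = $56
Cost of pens:
3 x $5 = $15
Total cost: $56 + $15 = $71
Total weight: 11 lbs
Average: $71 / 11 = $6.4545... ≈ $6.45/lb

$6.45/lb


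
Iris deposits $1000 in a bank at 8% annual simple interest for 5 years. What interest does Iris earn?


Use the formula I = P x R x T / 100
P x R x T = 1000 x 8 x 5 = 40000
I = 40000 / 100 = $400

$400


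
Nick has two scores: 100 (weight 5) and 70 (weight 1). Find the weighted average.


Weighted sum:
5 x 100 + 1 x 70 = 570
Total weight:
5 + 1 = 6
Weighted average:
570 / 6 = 95

95


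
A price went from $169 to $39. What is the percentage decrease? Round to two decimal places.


Find the absolute change:
|39 - 169| = 130
Divide by original and multiply by 100:
130 / 169 x 100 = 76.9230...% ≈ 76.92%

76.92%


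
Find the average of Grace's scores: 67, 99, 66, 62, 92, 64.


Add the scores:
67 + 99 + 66 + 62 + 92 + 64 = 450
Divide by the number of tests:
450 / 6 = 75

75


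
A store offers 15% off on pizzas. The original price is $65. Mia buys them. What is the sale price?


Calculate the discount amount:
15% of $65 = $9.75
Subtract from original:
$65 - $9.75 = $55.25

$55.25


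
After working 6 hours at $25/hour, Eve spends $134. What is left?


Calculate earnings:
6 x $25 = $150
Subtract spending:
$150 - $134 = $16

$16


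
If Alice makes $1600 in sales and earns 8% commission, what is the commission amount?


Convert rate to decimal:
8% = 0.08
Multiply by sales:
$1600 x 0.08 = $128

$128


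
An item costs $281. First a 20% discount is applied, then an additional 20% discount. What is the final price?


First discount:
20% of $281 = $56.20
Price after first discount:
$281 - $56.20 = $224.80
Second discount:
20% of $224.80 = $44.96
Final price:
$224.80 - $44.96 = $179.84

$179.84


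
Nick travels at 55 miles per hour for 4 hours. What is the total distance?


Use the formula: distance = speed x time
Speed = 55 mph, Time = 4 hours
55 x 4 = 220 miles

220 miles


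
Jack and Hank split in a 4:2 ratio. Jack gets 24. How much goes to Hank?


Find the multiplier:
24 / 4 = 6
Apply to Hank's share:
2 x 6 = 12

12


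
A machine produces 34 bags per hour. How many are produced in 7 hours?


Production rate: 34 bags per hour
Time: 7 hours
Total: 34 x 7 = 238 bags

238 bags


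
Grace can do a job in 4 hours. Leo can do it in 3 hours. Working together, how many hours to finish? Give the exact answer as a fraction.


Grace's rate: 1/4 of the job per hour
Leo's rate: 1/3 of the job per hour
Combined rate: 1/4 + 1/3 = 7/12 per hour
Time = 1 / (7/12) = 12/7 hours (≈ 1.71 hours)

12/7 hours


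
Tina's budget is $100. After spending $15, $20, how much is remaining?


Add up expenses:
$15 + $20 = $35
Subtract from budget:
$100 - $35 = $65

$65


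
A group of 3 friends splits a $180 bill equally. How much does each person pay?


Total bill: $180
Number of people: 3
Each pays: $180 / 3 = $60

$60


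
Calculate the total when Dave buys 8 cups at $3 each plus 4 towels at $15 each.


Cost of cups:
8 x $3 = $24
Cost of towels:
4 x $15 = $60
Add both:
$24 + $60 = $84

$84


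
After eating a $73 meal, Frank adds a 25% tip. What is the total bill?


Calculate the tip:
25% of $73 = $18.25
Add tip to meal cost:
$73 + $18.25 = $91.25

$91.25


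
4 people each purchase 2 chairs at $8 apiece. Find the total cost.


Cost per person:
2 x $8 = $16
Group total:
4 x $16 = $64

$64


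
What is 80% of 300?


Convert percentage to decimal:
80% = 0.8
Multiply:
300 x 0.8 = 240

240


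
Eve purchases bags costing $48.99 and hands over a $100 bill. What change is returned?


Start with the amount paid:
$100
Subtract the price:
$100 - $48.99 = $51.01

$51.01
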